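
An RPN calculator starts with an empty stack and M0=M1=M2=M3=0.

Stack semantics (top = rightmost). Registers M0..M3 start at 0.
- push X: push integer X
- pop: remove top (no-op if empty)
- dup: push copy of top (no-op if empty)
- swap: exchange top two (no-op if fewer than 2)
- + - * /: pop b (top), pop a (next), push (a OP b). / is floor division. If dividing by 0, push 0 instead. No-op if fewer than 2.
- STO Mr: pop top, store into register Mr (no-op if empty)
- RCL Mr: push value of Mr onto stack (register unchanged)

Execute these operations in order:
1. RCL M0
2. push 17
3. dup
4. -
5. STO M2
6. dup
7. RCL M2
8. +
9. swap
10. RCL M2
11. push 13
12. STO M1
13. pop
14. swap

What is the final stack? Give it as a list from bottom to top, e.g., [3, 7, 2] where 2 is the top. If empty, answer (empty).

After op 1 (RCL M0): stack=[0] mem=[0,0,0,0]
After op 2 (push 17): stack=[0,17] mem=[0,0,0,0]
After op 3 (dup): stack=[0,17,17] mem=[0,0,0,0]
After op 4 (-): stack=[0,0] mem=[0,0,0,0]
After op 5 (STO M2): stack=[0] mem=[0,0,0,0]
After op 6 (dup): stack=[0,0] mem=[0,0,0,0]
After op 7 (RCL M2): stack=[0,0,0] mem=[0,0,0,0]
After op 8 (+): stack=[0,0] mem=[0,0,0,0]
After op 9 (swap): stack=[0,0] mem=[0,0,0,0]
After op 10 (RCL M2): stack=[0,0,0] mem=[0,0,0,0]
After op 11 (push 13): stack=[0,0,0,13] mem=[0,0,0,0]
After op 12 (STO M1): stack=[0,0,0] mem=[0,13,0,0]
After op 13 (pop): stack=[0,0] mem=[0,13,0,0]
After op 14 (swap): stack=[0,0] mem=[0,13,0,0]

Answer: [0, 0]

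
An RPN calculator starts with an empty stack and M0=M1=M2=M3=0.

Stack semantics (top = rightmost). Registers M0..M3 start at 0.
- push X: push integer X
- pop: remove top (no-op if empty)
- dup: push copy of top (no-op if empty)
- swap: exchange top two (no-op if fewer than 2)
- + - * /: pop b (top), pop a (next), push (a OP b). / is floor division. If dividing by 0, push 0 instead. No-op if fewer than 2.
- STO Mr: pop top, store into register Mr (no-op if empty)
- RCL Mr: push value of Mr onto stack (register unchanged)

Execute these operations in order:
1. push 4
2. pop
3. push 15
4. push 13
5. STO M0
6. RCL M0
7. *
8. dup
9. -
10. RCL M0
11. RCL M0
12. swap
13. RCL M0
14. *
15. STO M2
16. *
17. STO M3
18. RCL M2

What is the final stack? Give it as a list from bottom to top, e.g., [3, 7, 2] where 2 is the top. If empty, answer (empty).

After op 1 (push 4): stack=[4] mem=[0,0,0,0]
After op 2 (pop): stack=[empty] mem=[0,0,0,0]
After op 3 (push 15): stack=[15] mem=[0,0,0,0]
After op 4 (push 13): stack=[15,13] mem=[0,0,0,0]
After op 5 (STO M0): stack=[15] mem=[13,0,0,0]
After op 6 (RCL M0): stack=[15,13] mem=[13,0,0,0]
After op 7 (*): stack=[195] mem=[13,0,0,0]
After op 8 (dup): stack=[195,195] mem=[13,0,0,0]
After op 9 (-): stack=[0] mem=[13,0,0,0]
After op 10 (RCL M0): stack=[0,13] mem=[13,0,0,0]
After op 11 (RCL M0): stack=[0,13,13] mem=[13,0,0,0]
After op 12 (swap): stack=[0,13,13] mem=[13,0,0,0]
After op 13 (RCL M0): stack=[0,13,13,13] mem=[13,0,0,0]
After op 14 (*): stack=[0,13,169] mem=[13,0,0,0]
After op 15 (STO M2): stack=[0,13] mem=[13,0,169,0]
After op 16 (*): stack=[0] mem=[13,0,169,0]
After op 17 (STO M3): stack=[empty] mem=[13,0,169,0]
After op 18 (RCL M2): stack=[169] mem=[13,0,169,0]

Answer: [169]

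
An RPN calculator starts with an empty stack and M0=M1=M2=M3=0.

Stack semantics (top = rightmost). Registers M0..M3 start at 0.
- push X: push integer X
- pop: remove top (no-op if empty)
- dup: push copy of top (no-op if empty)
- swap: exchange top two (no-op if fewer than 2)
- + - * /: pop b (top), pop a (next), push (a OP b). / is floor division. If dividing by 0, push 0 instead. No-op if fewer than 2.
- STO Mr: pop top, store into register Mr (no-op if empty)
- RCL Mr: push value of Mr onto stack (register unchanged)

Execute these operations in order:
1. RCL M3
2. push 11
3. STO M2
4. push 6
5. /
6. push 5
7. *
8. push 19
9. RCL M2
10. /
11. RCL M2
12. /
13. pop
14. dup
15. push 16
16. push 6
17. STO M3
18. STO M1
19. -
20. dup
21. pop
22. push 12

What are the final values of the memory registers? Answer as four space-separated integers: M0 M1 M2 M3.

Answer: 0 16 11 6

Derivation:
After op 1 (RCL M3): stack=[0] mem=[0,0,0,0]
After op 2 (push 11): stack=[0,11] mem=[0,0,0,0]
After op 3 (STO M2): stack=[0] mem=[0,0,11,0]
After op 4 (push 6): stack=[0,6] mem=[0,0,11,0]
After op 5 (/): stack=[0] mem=[0,0,11,0]
After op 6 (push 5): stack=[0,5] mem=[0,0,11,0]
After op 7 (*): stack=[0] mem=[0,0,11,0]
After op 8 (push 19): stack=[0,19] mem=[0,0,11,0]
After op 9 (RCL M2): stack=[0,19,11] mem=[0,0,11,0]
After op 10 (/): stack=[0,1] mem=[0,0,11,0]
After op 11 (RCL M2): stack=[0,1,11] mem=[0,0,11,0]
After op 12 (/): stack=[0,0] mem=[0,0,11,0]
After op 13 (pop): stack=[0] mem=[0,0,11,0]
After op 14 (dup): stack=[0,0] mem=[0,0,11,0]
After op 15 (push 16): stack=[0,0,16] mem=[0,0,11,0]
After op 16 (push 6): stack=[0,0,16,6] mem=[0,0,11,0]
After op 17 (STO M3): stack=[0,0,16] mem=[0,0,11,6]
After op 18 (STO M1): stack=[0,0] mem=[0,16,11,6]
After op 19 (-): stack=[0] mem=[0,16,11,6]
After op 20 (dup): stack=[0,0] mem=[0,16,11,6]
After op 21 (pop): stack=[0] mem=[0,16,11,6]
After op 22 (push 12): stack=[0,12] mem=[0,16,11,6]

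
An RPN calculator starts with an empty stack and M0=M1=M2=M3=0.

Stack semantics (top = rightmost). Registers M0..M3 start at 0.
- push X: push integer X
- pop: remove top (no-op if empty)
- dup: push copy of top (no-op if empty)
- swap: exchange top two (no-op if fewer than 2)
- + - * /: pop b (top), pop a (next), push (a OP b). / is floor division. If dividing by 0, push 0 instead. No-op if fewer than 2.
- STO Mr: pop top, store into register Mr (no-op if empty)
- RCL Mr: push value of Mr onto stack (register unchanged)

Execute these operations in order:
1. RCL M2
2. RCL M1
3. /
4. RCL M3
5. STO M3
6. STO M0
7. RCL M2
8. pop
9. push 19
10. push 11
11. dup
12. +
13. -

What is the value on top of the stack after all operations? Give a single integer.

After op 1 (RCL M2): stack=[0] mem=[0,0,0,0]
After op 2 (RCL M1): stack=[0,0] mem=[0,0,0,0]
After op 3 (/): stack=[0] mem=[0,0,0,0]
After op 4 (RCL M3): stack=[0,0] mem=[0,0,0,0]
After op 5 (STO M3): stack=[0] mem=[0,0,0,0]
After op 6 (STO M0): stack=[empty] mem=[0,0,0,0]
After op 7 (RCL M2): stack=[0] mem=[0,0,0,0]
After op 8 (pop): stack=[empty] mem=[0,0,0,0]
After op 9 (push 19): stack=[19] mem=[0,0,0,0]
After op 10 (push 11): stack=[19,11] mem=[0,0,0,0]
After op 11 (dup): stack=[19,11,11] mem=[0,0,0,0]
After op 12 (+): stack=[19,22] mem=[0,0,0,0]
After op 13 (-): stack=[-3] mem=[0,0,0,0]

Answer: -3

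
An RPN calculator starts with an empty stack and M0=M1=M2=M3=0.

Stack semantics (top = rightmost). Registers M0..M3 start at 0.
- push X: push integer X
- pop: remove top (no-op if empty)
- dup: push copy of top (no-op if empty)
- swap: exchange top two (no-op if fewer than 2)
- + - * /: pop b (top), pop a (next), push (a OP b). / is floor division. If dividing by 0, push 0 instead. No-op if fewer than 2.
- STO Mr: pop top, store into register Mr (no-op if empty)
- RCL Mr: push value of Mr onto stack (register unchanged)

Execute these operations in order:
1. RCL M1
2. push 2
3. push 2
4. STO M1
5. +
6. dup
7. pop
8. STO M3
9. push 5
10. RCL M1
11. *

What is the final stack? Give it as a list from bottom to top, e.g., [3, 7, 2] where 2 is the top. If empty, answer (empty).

After op 1 (RCL M1): stack=[0] mem=[0,0,0,0]
After op 2 (push 2): stack=[0,2] mem=[0,0,0,0]
After op 3 (push 2): stack=[0,2,2] mem=[0,0,0,0]
After op 4 (STO M1): stack=[0,2] mem=[0,2,0,0]
After op 5 (+): stack=[2] mem=[0,2,0,0]
After op 6 (dup): stack=[2,2] mem=[0,2,0,0]
After op 7 (pop): stack=[2] mem=[0,2,0,0]
After op 8 (STO M3): stack=[empty] mem=[0,2,0,2]
After op 9 (push 5): stack=[5] mem=[0,2,0,2]
After op 10 (RCL M1): stack=[5,2] mem=[0,2,0,2]
After op 11 (*): stack=[10] mem=[0,2,0,2]

Answer: [10]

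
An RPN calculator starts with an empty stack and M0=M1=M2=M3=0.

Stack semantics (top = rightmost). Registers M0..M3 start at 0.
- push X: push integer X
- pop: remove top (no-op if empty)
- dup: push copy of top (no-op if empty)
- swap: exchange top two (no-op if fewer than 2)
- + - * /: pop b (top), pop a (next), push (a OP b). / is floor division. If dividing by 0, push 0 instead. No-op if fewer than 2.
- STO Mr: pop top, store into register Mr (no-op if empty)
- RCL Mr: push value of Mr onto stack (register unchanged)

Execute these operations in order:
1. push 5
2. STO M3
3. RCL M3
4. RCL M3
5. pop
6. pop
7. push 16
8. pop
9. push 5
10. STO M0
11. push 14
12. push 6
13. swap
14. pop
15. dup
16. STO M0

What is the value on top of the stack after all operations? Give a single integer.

After op 1 (push 5): stack=[5] mem=[0,0,0,0]
After op 2 (STO M3): stack=[empty] mem=[0,0,0,5]
After op 3 (RCL M3): stack=[5] mem=[0,0,0,5]
After op 4 (RCL M3): stack=[5,5] mem=[0,0,0,5]
After op 5 (pop): stack=[5] mem=[0,0,0,5]
After op 6 (pop): stack=[empty] mem=[0,0,0,5]
After op 7 (push 16): stack=[16] mem=[0,0,0,5]
After op 8 (pop): stack=[empty] mem=[0,0,0,5]
After op 9 (push 5): stack=[5] mem=[0,0,0,5]
After op 10 (STO M0): stack=[empty] mem=[5,0,0,5]
After op 11 (push 14): stack=[14] mem=[5,0,0,5]
After op 12 (push 6): stack=[14,6] mem=[5,0,0,5]
After op 13 (swap): stack=[6,14] mem=[5,0,0,5]
After op 14 (pop): stack=[6] mem=[5,0,0,5]
After op 15 (dup): stack=[6,6] mem=[5,0,0,5]
After op 16 (STO M0): stack=[6] mem=[6,0,0,5]

Answer: 6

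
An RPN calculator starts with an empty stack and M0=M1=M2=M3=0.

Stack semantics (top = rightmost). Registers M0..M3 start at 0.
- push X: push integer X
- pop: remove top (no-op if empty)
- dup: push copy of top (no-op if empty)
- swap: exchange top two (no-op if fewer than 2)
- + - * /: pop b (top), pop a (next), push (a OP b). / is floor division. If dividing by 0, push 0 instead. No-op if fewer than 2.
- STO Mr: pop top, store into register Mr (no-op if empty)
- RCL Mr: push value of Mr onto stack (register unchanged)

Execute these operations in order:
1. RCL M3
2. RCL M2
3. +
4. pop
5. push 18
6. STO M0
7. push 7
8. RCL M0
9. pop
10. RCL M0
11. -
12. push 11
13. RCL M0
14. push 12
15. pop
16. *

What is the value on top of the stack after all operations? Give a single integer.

Answer: 198

Derivation:
After op 1 (RCL M3): stack=[0] mem=[0,0,0,0]
After op 2 (RCL M2): stack=[0,0] mem=[0,0,0,0]
After op 3 (+): stack=[0] mem=[0,0,0,0]
After op 4 (pop): stack=[empty] mem=[0,0,0,0]
After op 5 (push 18): stack=[18] mem=[0,0,0,0]
After op 6 (STO M0): stack=[empty] mem=[18,0,0,0]
After op 7 (push 7): stack=[7] mem=[18,0,0,0]
After op 8 (RCL M0): stack=[7,18] mem=[18,0,0,0]
After op 9 (pop): stack=[7] mem=[18,0,0,0]
After op 10 (RCL M0): stack=[7,18] mem=[18,0,0,0]
After op 11 (-): stack=[-11] mem=[18,0,0,0]
After op 12 (push 11): stack=[-11,11] mem=[18,0,0,0]
After op 13 (RCL M0): stack=[-11,11,18] mem=[18,0,0,0]
After op 14 (push 12): stack=[-11,11,18,12] mem=[18,0,0,0]
After op 15 (pop): stack=[-11,11,18] mem=[18,0,0,0]
After op 16 (*): stack=[-11,198] mem=[18,0,0,0]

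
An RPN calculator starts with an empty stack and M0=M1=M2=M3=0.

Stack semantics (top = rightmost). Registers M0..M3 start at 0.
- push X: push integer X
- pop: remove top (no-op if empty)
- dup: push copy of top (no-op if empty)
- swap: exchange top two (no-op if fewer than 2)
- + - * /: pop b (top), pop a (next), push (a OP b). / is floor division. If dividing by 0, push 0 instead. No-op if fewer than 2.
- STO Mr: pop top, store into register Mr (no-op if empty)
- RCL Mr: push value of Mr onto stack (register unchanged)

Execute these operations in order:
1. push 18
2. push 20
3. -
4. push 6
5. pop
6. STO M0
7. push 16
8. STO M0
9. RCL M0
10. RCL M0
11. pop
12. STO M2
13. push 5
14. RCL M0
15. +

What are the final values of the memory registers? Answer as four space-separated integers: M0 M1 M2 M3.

Answer: 16 0 16 0

Derivation:
After op 1 (push 18): stack=[18] mem=[0,0,0,0]
After op 2 (push 20): stack=[18,20] mem=[0,0,0,0]
After op 3 (-): stack=[-2] mem=[0,0,0,0]
After op 4 (push 6): stack=[-2,6] mem=[0,0,0,0]
After op 5 (pop): stack=[-2] mem=[0,0,0,0]
After op 6 (STO M0): stack=[empty] mem=[-2,0,0,0]
After op 7 (push 16): stack=[16] mem=[-2,0,0,0]
After op 8 (STO M0): stack=[empty] mem=[16,0,0,0]
After op 9 (RCL M0): stack=[16] mem=[16,0,0,0]
After op 10 (RCL M0): stack=[16,16] mem=[16,0,0,0]
After op 11 (pop): stack=[16] mem=[16,0,0,0]
After op 12 (STO M2): stack=[empty] mem=[16,0,16,0]
After op 13 (push 5): stack=[5] mem=[16,0,16,0]
After op 14 (RCL M0): stack=[5,16] mem=[16,0,16,0]
After op 15 (+): stack=[21] mem=[16,0,16,0]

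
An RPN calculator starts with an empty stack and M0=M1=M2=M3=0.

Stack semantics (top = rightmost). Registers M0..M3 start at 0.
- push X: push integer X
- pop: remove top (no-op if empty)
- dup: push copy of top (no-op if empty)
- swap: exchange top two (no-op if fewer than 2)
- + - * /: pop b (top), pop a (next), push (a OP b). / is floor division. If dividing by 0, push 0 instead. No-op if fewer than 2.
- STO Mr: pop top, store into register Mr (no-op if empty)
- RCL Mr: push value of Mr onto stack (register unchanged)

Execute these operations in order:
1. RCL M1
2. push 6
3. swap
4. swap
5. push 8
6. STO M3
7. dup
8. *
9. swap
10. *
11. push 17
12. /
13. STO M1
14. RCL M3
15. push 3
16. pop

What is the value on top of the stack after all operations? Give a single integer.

Answer: 8

Derivation:
After op 1 (RCL M1): stack=[0] mem=[0,0,0,0]
After op 2 (push 6): stack=[0,6] mem=[0,0,0,0]
After op 3 (swap): stack=[6,0] mem=[0,0,0,0]
After op 4 (swap): stack=[0,6] mem=[0,0,0,0]
After op 5 (push 8): stack=[0,6,8] mem=[0,0,0,0]
After op 6 (STO M3): stack=[0,6] mem=[0,0,0,8]
After op 7 (dup): stack=[0,6,6] mem=[0,0,0,8]
After op 8 (*): stack=[0,36] mem=[0,0,0,8]
After op 9 (swap): stack=[36,0] mem=[0,0,0,8]
After op 10 (*): stack=[0] mem=[0,0,0,8]
After op 11 (push 17): stack=[0,17] mem=[0,0,0,8]
After op 12 (/): stack=[0] mem=[0,0,0,8]
After op 13 (STO M1): stack=[empty] mem=[0,0,0,8]
After op 14 (RCL M3): stack=[8] mem=[0,0,0,8]
After op 15 (push 3): stack=[8,3] mem=[0,0,0,8]
After op 16 (pop): stack=[8] mem=[0,0,0,8]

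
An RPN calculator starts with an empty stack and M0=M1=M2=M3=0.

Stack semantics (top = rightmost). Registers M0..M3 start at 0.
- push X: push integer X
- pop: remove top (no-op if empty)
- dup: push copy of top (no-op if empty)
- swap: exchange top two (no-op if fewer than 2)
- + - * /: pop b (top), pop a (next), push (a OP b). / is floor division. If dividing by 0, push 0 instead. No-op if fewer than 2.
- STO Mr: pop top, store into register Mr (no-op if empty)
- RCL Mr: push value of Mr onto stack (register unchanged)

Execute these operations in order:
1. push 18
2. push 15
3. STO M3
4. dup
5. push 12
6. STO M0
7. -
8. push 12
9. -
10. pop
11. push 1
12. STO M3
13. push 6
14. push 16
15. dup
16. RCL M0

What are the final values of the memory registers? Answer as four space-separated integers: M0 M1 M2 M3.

After op 1 (push 18): stack=[18] mem=[0,0,0,0]
After op 2 (push 15): stack=[18,15] mem=[0,0,0,0]
After op 3 (STO M3): stack=[18] mem=[0,0,0,15]
After op 4 (dup): stack=[18,18] mem=[0,0,0,15]
After op 5 (push 12): stack=[18,18,12] mem=[0,0,0,15]
After op 6 (STO M0): stack=[18,18] mem=[12,0,0,15]
After op 7 (-): stack=[0] mem=[12,0,0,15]
After op 8 (push 12): stack=[0,12] mem=[12,0,0,15]
After op 9 (-): stack=[-12] mem=[12,0,0,15]
After op 10 (pop): stack=[empty] mem=[12,0,0,15]
After op 11 (push 1): stack=[1] mem=[12,0,0,15]
After op 12 (STO M3): stack=[empty] mem=[12,0,0,1]
After op 13 (push 6): stack=[6] mem=[12,0,0,1]
After op 14 (push 16): stack=[6,16] mem=[12,0,0,1]
After op 15 (dup): stack=[6,16,16] mem=[12,0,0,1]
After op 16 (RCL M0): stack=[6,16,16,12] mem=[12,0,0,1]

Answer: 12 0 0 1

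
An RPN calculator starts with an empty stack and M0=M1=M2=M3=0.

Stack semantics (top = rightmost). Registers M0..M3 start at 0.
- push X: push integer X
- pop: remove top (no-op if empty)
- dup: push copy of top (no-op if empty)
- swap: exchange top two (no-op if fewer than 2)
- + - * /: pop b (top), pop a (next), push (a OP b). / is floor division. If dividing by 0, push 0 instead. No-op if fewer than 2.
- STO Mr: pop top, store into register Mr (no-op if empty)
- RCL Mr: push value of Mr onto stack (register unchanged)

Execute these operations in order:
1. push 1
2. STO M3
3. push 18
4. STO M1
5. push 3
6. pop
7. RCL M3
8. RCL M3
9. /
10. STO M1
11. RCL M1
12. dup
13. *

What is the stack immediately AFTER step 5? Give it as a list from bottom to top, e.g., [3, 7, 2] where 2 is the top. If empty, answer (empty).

After op 1 (push 1): stack=[1] mem=[0,0,0,0]
After op 2 (STO M3): stack=[empty] mem=[0,0,0,1]
After op 3 (push 18): stack=[18] mem=[0,0,0,1]
After op 4 (STO M1): stack=[empty] mem=[0,18,0,1]
After op 5 (push 3): stack=[3] mem=[0,18,0,1]

[3]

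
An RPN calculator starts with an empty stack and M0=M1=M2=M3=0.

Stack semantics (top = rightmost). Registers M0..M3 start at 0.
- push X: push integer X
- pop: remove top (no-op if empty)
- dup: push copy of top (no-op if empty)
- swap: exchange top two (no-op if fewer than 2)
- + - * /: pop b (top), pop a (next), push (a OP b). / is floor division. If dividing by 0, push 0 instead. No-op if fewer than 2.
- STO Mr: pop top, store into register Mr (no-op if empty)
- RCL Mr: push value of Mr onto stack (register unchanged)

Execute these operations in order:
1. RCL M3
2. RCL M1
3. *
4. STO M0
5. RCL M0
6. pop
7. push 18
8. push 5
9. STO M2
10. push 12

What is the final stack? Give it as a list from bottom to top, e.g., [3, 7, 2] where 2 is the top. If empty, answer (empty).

Answer: [18, 12]

Derivation:
After op 1 (RCL M3): stack=[0] mem=[0,0,0,0]
After op 2 (RCL M1): stack=[0,0] mem=[0,0,0,0]
After op 3 (*): stack=[0] mem=[0,0,0,0]
After op 4 (STO M0): stack=[empty] mem=[0,0,0,0]
After op 5 (RCL M0): stack=[0] mem=[0,0,0,0]
After op 6 (pop): stack=[empty] mem=[0,0,0,0]
After op 7 (push 18): stack=[18] mem=[0,0,0,0]
After op 8 (push 5): stack=[18,5] mem=[0,0,0,0]
After op 9 (STO M2): stack=[18] mem=[0,0,5,0]
After op 10 (push 12): stack=[18,12] mem=[0,0,5,0]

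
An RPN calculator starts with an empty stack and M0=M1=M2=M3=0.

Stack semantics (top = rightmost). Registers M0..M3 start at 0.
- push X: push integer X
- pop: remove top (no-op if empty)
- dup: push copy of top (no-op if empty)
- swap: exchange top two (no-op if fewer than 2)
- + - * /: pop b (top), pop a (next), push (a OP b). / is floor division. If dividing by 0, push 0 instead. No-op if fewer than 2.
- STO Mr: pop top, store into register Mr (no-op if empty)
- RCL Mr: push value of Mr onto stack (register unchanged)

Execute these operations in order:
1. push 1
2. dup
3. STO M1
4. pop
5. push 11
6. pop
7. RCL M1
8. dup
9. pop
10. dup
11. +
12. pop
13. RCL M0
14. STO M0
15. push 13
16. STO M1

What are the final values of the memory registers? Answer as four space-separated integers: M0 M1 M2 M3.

Answer: 0 13 0 0

Derivation:
After op 1 (push 1): stack=[1] mem=[0,0,0,0]
After op 2 (dup): stack=[1,1] mem=[0,0,0,0]
After op 3 (STO M1): stack=[1] mem=[0,1,0,0]
After op 4 (pop): stack=[empty] mem=[0,1,0,0]
After op 5 (push 11): stack=[11] mem=[0,1,0,0]
After op 6 (pop): stack=[empty] mem=[0,1,0,0]
After op 7 (RCL M1): stack=[1] mem=[0,1,0,0]
After op 8 (dup): stack=[1,1] mem=[0,1,0,0]
After op 9 (pop): stack=[1] mem=[0,1,0,0]
After op 10 (dup): stack=[1,1] mem=[0,1,0,0]
After op 11 (+): stack=[2] mem=[0,1,0,0]
After op 12 (pop): stack=[empty] mem=[0,1,0,0]
After op 13 (RCL M0): stack=[0] mem=[0,1,0,0]
After op 14 (STO M0): stack=[empty] mem=[0,1,0,0]
After op 15 (push 13): stack=[13] mem=[0,1,0,0]
After op 16 (STO M1): stack=[empty] mem=[0,13,0,0]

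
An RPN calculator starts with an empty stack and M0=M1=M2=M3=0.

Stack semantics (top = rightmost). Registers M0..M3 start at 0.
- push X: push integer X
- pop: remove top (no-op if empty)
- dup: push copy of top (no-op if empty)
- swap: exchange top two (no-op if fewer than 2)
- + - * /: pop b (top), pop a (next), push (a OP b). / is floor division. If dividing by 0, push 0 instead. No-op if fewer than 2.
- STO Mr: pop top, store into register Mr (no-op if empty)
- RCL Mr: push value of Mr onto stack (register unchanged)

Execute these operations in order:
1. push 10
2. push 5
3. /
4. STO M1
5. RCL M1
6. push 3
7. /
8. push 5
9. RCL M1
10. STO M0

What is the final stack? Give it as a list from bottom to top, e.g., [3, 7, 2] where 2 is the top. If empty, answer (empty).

After op 1 (push 10): stack=[10] mem=[0,0,0,0]
After op 2 (push 5): stack=[10,5] mem=[0,0,0,0]
After op 3 (/): stack=[2] mem=[0,0,0,0]
After op 4 (STO M1): stack=[empty] mem=[0,2,0,0]
After op 5 (RCL M1): stack=[2] mem=[0,2,0,0]
After op 6 (push 3): stack=[2,3] mem=[0,2,0,0]
After op 7 (/): stack=[0] mem=[0,2,0,0]
After op 8 (push 5): stack=[0,5] mem=[0,2,0,0]
After op 9 (RCL M1): stack=[0,5,2] mem=[0,2,0,0]
After op 10 (STO M0): stack=[0,5] mem=[2,2,0,0]

Answer: [0, 5]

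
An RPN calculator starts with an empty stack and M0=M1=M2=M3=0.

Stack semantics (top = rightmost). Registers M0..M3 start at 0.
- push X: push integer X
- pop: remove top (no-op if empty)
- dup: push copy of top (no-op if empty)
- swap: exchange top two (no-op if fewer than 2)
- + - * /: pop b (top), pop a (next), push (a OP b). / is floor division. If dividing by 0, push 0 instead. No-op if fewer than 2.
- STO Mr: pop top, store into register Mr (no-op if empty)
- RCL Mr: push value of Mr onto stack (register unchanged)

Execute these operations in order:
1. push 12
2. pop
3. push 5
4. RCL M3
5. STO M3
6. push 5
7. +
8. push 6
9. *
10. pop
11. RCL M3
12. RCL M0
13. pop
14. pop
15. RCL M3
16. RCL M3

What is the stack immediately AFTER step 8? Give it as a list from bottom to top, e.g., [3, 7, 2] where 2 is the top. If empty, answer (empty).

After op 1 (push 12): stack=[12] mem=[0,0,0,0]
After op 2 (pop): stack=[empty] mem=[0,0,0,0]
After op 3 (push 5): stack=[5] mem=[0,0,0,0]
After op 4 (RCL M3): stack=[5,0] mem=[0,0,0,0]
After op 5 (STO M3): stack=[5] mem=[0,0,0,0]
After op 6 (push 5): stack=[5,5] mem=[0,0,0,0]
After op 7 (+): stack=[10] mem=[0,0,0,0]
After op 8 (push 6): stack=[10,6] mem=[0,0,0,0]

[10, 6]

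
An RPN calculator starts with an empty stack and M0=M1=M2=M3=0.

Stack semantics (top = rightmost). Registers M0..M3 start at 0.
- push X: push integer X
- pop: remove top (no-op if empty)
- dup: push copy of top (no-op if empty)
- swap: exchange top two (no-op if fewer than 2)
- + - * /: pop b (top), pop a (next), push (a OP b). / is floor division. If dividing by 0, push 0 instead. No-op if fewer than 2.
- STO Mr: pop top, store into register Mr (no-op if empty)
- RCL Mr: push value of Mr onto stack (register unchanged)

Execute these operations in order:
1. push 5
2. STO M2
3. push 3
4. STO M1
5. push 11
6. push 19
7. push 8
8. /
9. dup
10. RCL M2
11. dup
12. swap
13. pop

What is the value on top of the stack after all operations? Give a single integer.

Answer: 5

Derivation:
After op 1 (push 5): stack=[5] mem=[0,0,0,0]
After op 2 (STO M2): stack=[empty] mem=[0,0,5,0]
After op 3 (push 3): stack=[3] mem=[0,0,5,0]
After op 4 (STO M1): stack=[empty] mem=[0,3,5,0]
After op 5 (push 11): stack=[11] mem=[0,3,5,0]
After op 6 (push 19): stack=[11,19] mem=[0,3,5,0]
After op 7 (push 8): stack=[11,19,8] mem=[0,3,5,0]
After op 8 (/): stack=[11,2] mem=[0,3,5,0]
After op 9 (dup): stack=[11,2,2] mem=[0,3,5,0]
After op 10 (RCL M2): stack=[11,2,2,5] mem=[0,3,5,0]
After op 11 (dup): stack=[11,2,2,5,5] mem=[0,3,5,0]
After op 12 (swap): stack=[11,2,2,5,5] mem=[0,3,5,0]
After op 13 (pop): stack=[11,2,2,5] mem=[0,3,5,0]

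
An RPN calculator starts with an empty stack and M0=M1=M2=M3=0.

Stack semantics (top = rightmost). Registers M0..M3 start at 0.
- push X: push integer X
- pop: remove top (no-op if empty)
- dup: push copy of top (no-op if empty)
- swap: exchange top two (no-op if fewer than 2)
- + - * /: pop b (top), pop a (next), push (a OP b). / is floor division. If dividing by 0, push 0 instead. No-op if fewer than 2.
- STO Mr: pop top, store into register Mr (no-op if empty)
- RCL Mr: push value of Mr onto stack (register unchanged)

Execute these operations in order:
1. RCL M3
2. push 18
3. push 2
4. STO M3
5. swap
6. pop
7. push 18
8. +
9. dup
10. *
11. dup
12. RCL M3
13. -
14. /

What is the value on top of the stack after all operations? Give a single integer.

After op 1 (RCL M3): stack=[0] mem=[0,0,0,0]
After op 2 (push 18): stack=[0,18] mem=[0,0,0,0]
After op 3 (push 2): stack=[0,18,2] mem=[0,0,0,0]
After op 4 (STO M3): stack=[0,18] mem=[0,0,0,2]
After op 5 (swap): stack=[18,0] mem=[0,0,0,2]
After op 6 (pop): stack=[18] mem=[0,0,0,2]
After op 7 (push 18): stack=[18,18] mem=[0,0,0,2]
After op 8 (+): stack=[36] mem=[0,0,0,2]
After op 9 (dup): stack=[36,36] mem=[0,0,0,2]
After op 10 (*): stack=[1296] mem=[0,0,0,2]
After op 11 (dup): stack=[1296,1296] mem=[0,0,0,2]
After op 12 (RCL M3): stack=[1296,1296,2] mem=[0,0,0,2]
After op 13 (-): stack=[1296,1294] mem=[0,0,0,2]
After op 14 (/): stack=[1] mem=[0,0,0,2]

Answer: 1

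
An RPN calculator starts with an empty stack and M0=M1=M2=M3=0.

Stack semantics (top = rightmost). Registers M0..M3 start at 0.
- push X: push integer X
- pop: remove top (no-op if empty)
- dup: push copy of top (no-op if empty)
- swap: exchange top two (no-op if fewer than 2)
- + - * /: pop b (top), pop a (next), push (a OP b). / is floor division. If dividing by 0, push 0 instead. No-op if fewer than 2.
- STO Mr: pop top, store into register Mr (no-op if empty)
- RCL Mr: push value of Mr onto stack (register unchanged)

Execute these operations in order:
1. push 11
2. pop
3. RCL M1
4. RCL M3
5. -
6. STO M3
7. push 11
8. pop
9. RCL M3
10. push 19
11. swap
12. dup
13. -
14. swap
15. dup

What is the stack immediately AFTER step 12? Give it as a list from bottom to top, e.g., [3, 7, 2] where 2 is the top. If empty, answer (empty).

After op 1 (push 11): stack=[11] mem=[0,0,0,0]
After op 2 (pop): stack=[empty] mem=[0,0,0,0]
After op 3 (RCL M1): stack=[0] mem=[0,0,0,0]
After op 4 (RCL M3): stack=[0,0] mem=[0,0,0,0]
After op 5 (-): stack=[0] mem=[0,0,0,0]
After op 6 (STO M3): stack=[empty] mem=[0,0,0,0]
After op 7 (push 11): stack=[11] mem=[0,0,0,0]
After op 8 (pop): stack=[empty] mem=[0,0,0,0]
After op 9 (RCL M3): stack=[0] mem=[0,0,0,0]
After op 10 (push 19): stack=[0,19] mem=[0,0,0,0]
After op 11 (swap): stack=[19,0] mem=[0,0,0,0]
After op 12 (dup): stack=[19,0,0] mem=[0,0,0,0]

[19, 0, 0]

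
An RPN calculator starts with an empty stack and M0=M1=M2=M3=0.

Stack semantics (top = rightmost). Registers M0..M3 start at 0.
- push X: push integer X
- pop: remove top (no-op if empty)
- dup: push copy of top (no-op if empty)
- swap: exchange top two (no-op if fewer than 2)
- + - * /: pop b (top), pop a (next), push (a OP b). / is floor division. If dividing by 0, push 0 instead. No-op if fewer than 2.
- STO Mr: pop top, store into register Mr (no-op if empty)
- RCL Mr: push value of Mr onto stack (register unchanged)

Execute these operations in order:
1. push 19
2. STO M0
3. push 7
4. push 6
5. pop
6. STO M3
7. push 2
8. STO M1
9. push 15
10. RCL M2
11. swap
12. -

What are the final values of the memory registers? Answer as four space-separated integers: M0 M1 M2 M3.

After op 1 (push 19): stack=[19] mem=[0,0,0,0]
After op 2 (STO M0): stack=[empty] mem=[19,0,0,0]
After op 3 (push 7): stack=[7] mem=[19,0,0,0]
After op 4 (push 6): stack=[7,6] mem=[19,0,0,0]
After op 5 (pop): stack=[7] mem=[19,0,0,0]
After op 6 (STO M3): stack=[empty] mem=[19,0,0,7]
After op 7 (push 2): stack=[2] mem=[19,0,0,7]
After op 8 (STO M1): stack=[empty] mem=[19,2,0,7]
After op 9 (push 15): stack=[15] mem=[19,2,0,7]
After op 10 (RCL M2): stack=[15,0] mem=[19,2,0,7]
After op 11 (swap): stack=[0,15] mem=[19,2,0,7]
After op 12 (-): stack=[-15] mem=[19,2,0,7]

Answer: 19 2 0 7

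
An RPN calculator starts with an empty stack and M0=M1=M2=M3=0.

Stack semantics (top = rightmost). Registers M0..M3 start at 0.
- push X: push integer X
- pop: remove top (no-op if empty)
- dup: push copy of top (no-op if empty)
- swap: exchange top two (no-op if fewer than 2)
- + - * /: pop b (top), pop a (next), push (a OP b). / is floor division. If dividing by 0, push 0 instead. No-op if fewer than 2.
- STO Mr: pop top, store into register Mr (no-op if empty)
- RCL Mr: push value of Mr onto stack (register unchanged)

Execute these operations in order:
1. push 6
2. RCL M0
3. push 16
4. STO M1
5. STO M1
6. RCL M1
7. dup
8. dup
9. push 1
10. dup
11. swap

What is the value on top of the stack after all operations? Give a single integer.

After op 1 (push 6): stack=[6] mem=[0,0,0,0]
After op 2 (RCL M0): stack=[6,0] mem=[0,0,0,0]
After op 3 (push 16): stack=[6,0,16] mem=[0,0,0,0]
After op 4 (STO M1): stack=[6,0] mem=[0,16,0,0]
After op 5 (STO M1): stack=[6] mem=[0,0,0,0]
After op 6 (RCL M1): stack=[6,0] mem=[0,0,0,0]
After op 7 (dup): stack=[6,0,0] mem=[0,0,0,0]
After op 8 (dup): stack=[6,0,0,0] mem=[0,0,0,0]
After op 9 (push 1): stack=[6,0,0,0,1] mem=[0,0,0,0]
After op 10 (dup): stack=[6,0,0,0,1,1] mem=[0,0,0,0]
After op 11 (swap): stack=[6,0,0,0,1,1] mem=[0,0,0,0]

Answer: 1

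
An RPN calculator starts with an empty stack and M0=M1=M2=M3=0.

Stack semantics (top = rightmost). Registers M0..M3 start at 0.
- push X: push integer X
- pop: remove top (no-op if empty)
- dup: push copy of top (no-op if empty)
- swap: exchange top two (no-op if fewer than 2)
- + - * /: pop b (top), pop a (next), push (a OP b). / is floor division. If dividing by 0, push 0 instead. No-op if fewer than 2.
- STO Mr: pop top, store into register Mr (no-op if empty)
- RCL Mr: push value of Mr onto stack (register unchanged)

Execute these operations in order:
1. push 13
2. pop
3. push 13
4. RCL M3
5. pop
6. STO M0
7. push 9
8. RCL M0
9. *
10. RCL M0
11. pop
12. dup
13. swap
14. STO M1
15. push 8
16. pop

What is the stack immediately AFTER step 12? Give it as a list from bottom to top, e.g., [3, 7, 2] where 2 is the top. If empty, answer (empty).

After op 1 (push 13): stack=[13] mem=[0,0,0,0]
After op 2 (pop): stack=[empty] mem=[0,0,0,0]
After op 3 (push 13): stack=[13] mem=[0,0,0,0]
After op 4 (RCL M3): stack=[13,0] mem=[0,0,0,0]
After op 5 (pop): stack=[13] mem=[0,0,0,0]
After op 6 (STO M0): stack=[empty] mem=[13,0,0,0]
After op 7 (push 9): stack=[9] mem=[13,0,0,0]
After op 8 (RCL M0): stack=[9,13] mem=[13,0,0,0]
After op 9 (*): stack=[117] mem=[13,0,0,0]
After op 10 (RCL M0): stack=[117,13] mem=[13,0,0,0]
After op 11 (pop): stack=[117] mem=[13,0,0,0]
After op 12 (dup): stack=[117,117] mem=[13,0,0,0]

[117, 117]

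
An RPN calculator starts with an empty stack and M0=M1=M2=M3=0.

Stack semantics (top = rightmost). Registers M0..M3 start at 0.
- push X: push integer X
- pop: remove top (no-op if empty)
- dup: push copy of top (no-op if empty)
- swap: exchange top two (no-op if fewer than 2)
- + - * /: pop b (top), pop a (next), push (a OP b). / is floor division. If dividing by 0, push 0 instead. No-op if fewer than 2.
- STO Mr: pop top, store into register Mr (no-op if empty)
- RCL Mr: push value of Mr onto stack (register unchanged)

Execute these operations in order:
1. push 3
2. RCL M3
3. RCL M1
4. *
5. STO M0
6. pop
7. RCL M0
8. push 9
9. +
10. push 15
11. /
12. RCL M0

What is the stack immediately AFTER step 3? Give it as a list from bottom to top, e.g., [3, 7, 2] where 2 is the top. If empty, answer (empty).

After op 1 (push 3): stack=[3] mem=[0,0,0,0]
After op 2 (RCL M3): stack=[3,0] mem=[0,0,0,0]
After op 3 (RCL M1): stack=[3,0,0] mem=[0,0,0,0]

[3, 0, 0]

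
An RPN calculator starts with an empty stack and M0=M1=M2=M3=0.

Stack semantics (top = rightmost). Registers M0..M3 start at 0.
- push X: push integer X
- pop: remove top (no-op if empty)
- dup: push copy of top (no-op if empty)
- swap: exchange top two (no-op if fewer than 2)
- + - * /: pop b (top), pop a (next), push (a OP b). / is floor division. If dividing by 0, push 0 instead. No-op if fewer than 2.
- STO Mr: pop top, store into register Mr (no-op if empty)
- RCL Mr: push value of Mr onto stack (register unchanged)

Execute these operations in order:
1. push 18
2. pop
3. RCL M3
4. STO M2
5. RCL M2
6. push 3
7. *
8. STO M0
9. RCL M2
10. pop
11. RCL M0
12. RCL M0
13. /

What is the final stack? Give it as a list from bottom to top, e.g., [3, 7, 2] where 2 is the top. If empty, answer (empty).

After op 1 (push 18): stack=[18] mem=[0,0,0,0]
After op 2 (pop): stack=[empty] mem=[0,0,0,0]
After op 3 (RCL M3): stack=[0] mem=[0,0,0,0]
After op 4 (STO M2): stack=[empty] mem=[0,0,0,0]
After op 5 (RCL M2): stack=[0] mem=[0,0,0,0]
After op 6 (push 3): stack=[0,3] mem=[0,0,0,0]
After op 7 (*): stack=[0] mem=[0,0,0,0]
After op 8 (STO M0): stack=[empty] mem=[0,0,0,0]
After op 9 (RCL M2): stack=[0] mem=[0,0,0,0]
After op 10 (pop): stack=[empty] mem=[0,0,0,0]
After op 11 (RCL M0): stack=[0] mem=[0,0,0,0]
After op 12 (RCL M0): stack=[0,0] mem=[0,0,0,0]
After op 13 (/): stack=[0] mem=[0,0,0,0]

Answer: [0]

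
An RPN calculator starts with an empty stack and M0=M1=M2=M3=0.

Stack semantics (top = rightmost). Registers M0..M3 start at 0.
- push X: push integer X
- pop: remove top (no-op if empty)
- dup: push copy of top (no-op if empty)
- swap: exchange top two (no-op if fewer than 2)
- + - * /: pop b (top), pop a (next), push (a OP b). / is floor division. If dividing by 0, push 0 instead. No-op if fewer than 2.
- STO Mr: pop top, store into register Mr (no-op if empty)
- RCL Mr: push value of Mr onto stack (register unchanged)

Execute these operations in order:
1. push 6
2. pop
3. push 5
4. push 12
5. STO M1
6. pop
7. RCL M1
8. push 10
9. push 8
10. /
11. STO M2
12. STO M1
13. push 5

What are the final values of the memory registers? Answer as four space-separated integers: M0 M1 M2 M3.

After op 1 (push 6): stack=[6] mem=[0,0,0,0]
After op 2 (pop): stack=[empty] mem=[0,0,0,0]
After op 3 (push 5): stack=[5] mem=[0,0,0,0]
After op 4 (push 12): stack=[5,12] mem=[0,0,0,0]
After op 5 (STO M1): stack=[5] mem=[0,12,0,0]
After op 6 (pop): stack=[empty] mem=[0,12,0,0]
After op 7 (RCL M1): stack=[12] mem=[0,12,0,0]
After op 8 (push 10): stack=[12,10] mem=[0,12,0,0]
After op 9 (push 8): stack=[12,10,8] mem=[0,12,0,0]
After op 10 (/): stack=[12,1] mem=[0,12,0,0]
After op 11 (STO M2): stack=[12] mem=[0,12,1,0]
After op 12 (STO M1): stack=[empty] mem=[0,12,1,0]
After op 13 (push 5): stack=[5] mem=[0,12,1,0]

Answer: 0 12 1 0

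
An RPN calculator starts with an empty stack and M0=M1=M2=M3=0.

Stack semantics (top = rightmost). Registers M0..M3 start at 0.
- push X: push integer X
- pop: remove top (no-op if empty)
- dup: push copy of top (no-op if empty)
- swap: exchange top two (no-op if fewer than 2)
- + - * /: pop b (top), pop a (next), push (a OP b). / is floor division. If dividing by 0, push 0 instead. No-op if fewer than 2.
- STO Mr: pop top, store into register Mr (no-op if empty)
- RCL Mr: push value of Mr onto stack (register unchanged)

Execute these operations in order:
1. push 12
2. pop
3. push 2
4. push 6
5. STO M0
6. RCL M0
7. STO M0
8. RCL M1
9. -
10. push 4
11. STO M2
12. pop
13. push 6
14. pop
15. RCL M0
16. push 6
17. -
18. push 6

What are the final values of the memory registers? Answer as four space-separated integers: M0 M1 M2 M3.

Answer: 6 0 4 0

Derivation:
After op 1 (push 12): stack=[12] mem=[0,0,0,0]
After op 2 (pop): stack=[empty] mem=[0,0,0,0]
After op 3 (push 2): stack=[2] mem=[0,0,0,0]
After op 4 (push 6): stack=[2,6] mem=[0,0,0,0]
After op 5 (STO M0): stack=[2] mem=[6,0,0,0]
After op 6 (RCL M0): stack=[2,6] mem=[6,0,0,0]
After op 7 (STO M0): stack=[2] mem=[6,0,0,0]
After op 8 (RCL M1): stack=[2,0] mem=[6,0,0,0]
After op 9 (-): stack=[2] mem=[6,0,0,0]
After op 10 (push 4): stack=[2,4] mem=[6,0,0,0]
After op 11 (STO M2): stack=[2] mem=[6,0,4,0]
After op 12 (pop): stack=[empty] mem=[6,0,4,0]
After op 13 (push 6): stack=[6] mem=[6,0,4,0]
After op 14 (pop): stack=[empty] mem=[6,0,4,0]
After op 15 (RCL M0): stack=[6] mem=[6,0,4,0]
After op 16 (push 6): stack=[6,6] mem=[6,0,4,0]
After op 17 (-): stack=[0] mem=[6,0,4,0]
After op 18 (push 6): stack=[0,6] mem=[6,0,4,0]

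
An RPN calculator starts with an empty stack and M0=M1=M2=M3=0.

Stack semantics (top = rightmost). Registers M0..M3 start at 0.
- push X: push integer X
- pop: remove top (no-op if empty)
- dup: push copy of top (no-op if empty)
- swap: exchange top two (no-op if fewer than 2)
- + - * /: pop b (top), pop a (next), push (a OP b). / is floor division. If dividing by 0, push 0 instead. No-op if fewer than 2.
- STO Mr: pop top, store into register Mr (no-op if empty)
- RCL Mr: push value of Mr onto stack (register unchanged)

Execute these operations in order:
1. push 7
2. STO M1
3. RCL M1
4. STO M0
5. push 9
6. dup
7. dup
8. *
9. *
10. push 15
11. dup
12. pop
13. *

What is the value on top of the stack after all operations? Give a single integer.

After op 1 (push 7): stack=[7] mem=[0,0,0,0]
After op 2 (STO M1): stack=[empty] mem=[0,7,0,0]
After op 3 (RCL M1): stack=[7] mem=[0,7,0,0]
After op 4 (STO M0): stack=[empty] mem=[7,7,0,0]
After op 5 (push 9): stack=[9] mem=[7,7,0,0]
After op 6 (dup): stack=[9,9] mem=[7,7,0,0]
After op 7 (dup): stack=[9,9,9] mem=[7,7,0,0]
After op 8 (*): stack=[9,81] mem=[7,7,0,0]
After op 9 (*): stack=[729] mem=[7,7,0,0]
After op 10 (push 15): stack=[729,15] mem=[7,7,0,0]
After op 11 (dup): stack=[729,15,15] mem=[7,7,0,0]
After op 12 (pop): stack=[729,15] mem=[7,7,0,0]
After op 13 (*): stack=[10935] mem=[7,7,0,0]

Answer: 10935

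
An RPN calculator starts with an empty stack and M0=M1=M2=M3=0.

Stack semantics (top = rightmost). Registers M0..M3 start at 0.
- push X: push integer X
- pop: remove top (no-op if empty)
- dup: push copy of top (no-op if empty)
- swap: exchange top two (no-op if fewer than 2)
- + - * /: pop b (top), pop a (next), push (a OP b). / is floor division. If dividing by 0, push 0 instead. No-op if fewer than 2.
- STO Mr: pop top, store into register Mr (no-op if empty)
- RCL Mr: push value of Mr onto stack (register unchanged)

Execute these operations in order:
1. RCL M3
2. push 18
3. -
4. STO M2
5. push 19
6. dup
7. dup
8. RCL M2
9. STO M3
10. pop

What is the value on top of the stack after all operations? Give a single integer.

Answer: 19

Derivation:
After op 1 (RCL M3): stack=[0] mem=[0,0,0,0]
After op 2 (push 18): stack=[0,18] mem=[0,0,0,0]
After op 3 (-): stack=[-18] mem=[0,0,0,0]
After op 4 (STO M2): stack=[empty] mem=[0,0,-18,0]
After op 5 (push 19): stack=[19] mem=[0,0,-18,0]
After op 6 (dup): stack=[19,19] mem=[0,0,-18,0]
After op 7 (dup): stack=[19,19,19] mem=[0,0,-18,0]
After op 8 (RCL M2): stack=[19,19,19,-18] mem=[0,0,-18,0]
After op 9 (STO M3): stack=[19,19,19] mem=[0,0,-18,-18]
After op 10 (pop): stack=[19,19] mem=[0,0,-18,-18]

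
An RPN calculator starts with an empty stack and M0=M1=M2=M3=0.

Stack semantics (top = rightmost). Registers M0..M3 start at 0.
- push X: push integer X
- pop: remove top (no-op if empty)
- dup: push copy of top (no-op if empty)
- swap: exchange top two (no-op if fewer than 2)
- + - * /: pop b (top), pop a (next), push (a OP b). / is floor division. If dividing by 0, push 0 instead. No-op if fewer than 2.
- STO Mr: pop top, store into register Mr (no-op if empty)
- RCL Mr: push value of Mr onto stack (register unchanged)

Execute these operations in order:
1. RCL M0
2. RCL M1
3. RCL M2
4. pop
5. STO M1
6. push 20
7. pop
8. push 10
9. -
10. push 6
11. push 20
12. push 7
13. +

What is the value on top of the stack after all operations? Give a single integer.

Answer: 27

Derivation:
After op 1 (RCL M0): stack=[0] mem=[0,0,0,0]
After op 2 (RCL M1): stack=[0,0] mem=[0,0,0,0]
After op 3 (RCL M2): stack=[0,0,0] mem=[0,0,0,0]
After op 4 (pop): stack=[0,0] mem=[0,0,0,0]
After op 5 (STO M1): stack=[0] mem=[0,0,0,0]
After op 6 (push 20): stack=[0,20] mem=[0,0,0,0]
After op 7 (pop): stack=[0] mem=[0,0,0,0]
After op 8 (push 10): stack=[0,10] mem=[0,0,0,0]
After op 9 (-): stack=[-10] mem=[0,0,0,0]
After op 10 (push 6): stack=[-10,6] mem=[0,0,0,0]
After op 11 (push 20): stack=[-10,6,20] mem=[0,0,0,0]
After op 12 (push 7): stack=[-10,6,20,7] mem=[0,0,0,0]
After op 13 (+): stack=[-10,6,27] mem=[0,0,0,0]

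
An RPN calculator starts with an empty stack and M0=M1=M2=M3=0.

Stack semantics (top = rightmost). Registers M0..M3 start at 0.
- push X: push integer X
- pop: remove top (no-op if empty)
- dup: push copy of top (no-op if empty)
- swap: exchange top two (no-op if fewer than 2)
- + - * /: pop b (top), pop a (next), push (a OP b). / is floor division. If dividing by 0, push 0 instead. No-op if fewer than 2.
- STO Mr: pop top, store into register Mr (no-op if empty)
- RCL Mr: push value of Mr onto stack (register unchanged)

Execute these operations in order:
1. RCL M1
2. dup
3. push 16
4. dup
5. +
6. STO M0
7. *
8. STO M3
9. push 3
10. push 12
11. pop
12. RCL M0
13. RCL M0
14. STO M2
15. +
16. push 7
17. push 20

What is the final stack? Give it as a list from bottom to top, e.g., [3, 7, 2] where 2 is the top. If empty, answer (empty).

Answer: [35, 7, 20]

Derivation:
After op 1 (RCL M1): stack=[0] mem=[0,0,0,0]
After op 2 (dup): stack=[0,0] mem=[0,0,0,0]
After op 3 (push 16): stack=[0,0,16] mem=[0,0,0,0]
After op 4 (dup): stack=[0,0,16,16] mem=[0,0,0,0]
After op 5 (+): stack=[0,0,32] mem=[0,0,0,0]
After op 6 (STO M0): stack=[0,0] mem=[32,0,0,0]
After op 7 (*): stack=[0] mem=[32,0,0,0]
After op 8 (STO M3): stack=[empty] mem=[32,0,0,0]
After op 9 (push 3): stack=[3] mem=[32,0,0,0]
After op 10 (push 12): stack=[3,12] mem=[32,0,0,0]
After op 11 (pop): stack=[3] mem=[32,0,0,0]
After op 12 (RCL M0): stack=[3,32] mem=[32,0,0,0]
After op 13 (RCL M0): stack=[3,32,32] mem=[32,0,0,0]
After op 14 (STO M2): stack=[3,32] mem=[32,0,32,0]
After op 15 (+): stack=[35] mem=[32,0,32,0]
After op 16 (push 7): stack=[35,7] mem=[32,0,32,0]
After op 17 (push 20): stack=[35,7,20] mem=[32,0,32,0]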